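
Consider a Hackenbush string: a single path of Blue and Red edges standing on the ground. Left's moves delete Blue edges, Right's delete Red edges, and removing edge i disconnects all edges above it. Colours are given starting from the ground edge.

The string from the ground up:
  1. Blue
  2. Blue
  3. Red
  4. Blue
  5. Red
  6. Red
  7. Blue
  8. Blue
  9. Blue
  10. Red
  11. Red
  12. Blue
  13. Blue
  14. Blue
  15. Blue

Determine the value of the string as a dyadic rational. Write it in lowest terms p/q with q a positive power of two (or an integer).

13215/8192

Build v(s[:k]) for k = 1..15, string s = Blue Blue Red Blue Red Red Blue Blue Blue Red Red Blue Blue Blue Blue.
1 of 15 · B · max L 0 · min R +∞ -> 1
2 of 15 · BB · max L 1 · min R +∞ -> 2
3 of 15 · BBR · max L 1 · min R 2 -> 3/2
4 of 15 · BBRB · max L 3/2 · min R 2 -> 7/4
5 of 15 · BBRBR · max L 3/2 · min R 7/4 -> 13/8
6 of 15 · BBRBRR · max L 3/2 · min R 13/8 -> 25/16
7 of 15 · BBRBRRB · max L 25/16 · min R 13/8 -> 51/32
8 of 15 · BBRBRRBB · max L 51/32 · min R 13/8 -> 103/64
9 of 15 · BBRBRRBBB · max L 103/64 · min R 13/8 -> 207/128
10 of 15 · BBRBRRBBBR · max L 103/64 · min R 207/128 -> 413/256
11 of 15 · BBRBRRBBBRR · max L 103/64 · min R 413/256 -> 825/512
12 of 15 · BBRBRRBBBRRB · max L 825/512 · min R 413/256 -> 1651/1024
13 of 15 · BBRBRRBBBRRBB · max L 1651/1024 · min R 413/256 -> 3303/2048
14 of 15 · BBRBRRBBBRRBBB · max L 3303/2048 · min R 413/256 -> 6607/4096
15 of 15 · BBRBRRBBBRRBBBB · max L 6607/4096 · min R 413/256 -> 13215/8192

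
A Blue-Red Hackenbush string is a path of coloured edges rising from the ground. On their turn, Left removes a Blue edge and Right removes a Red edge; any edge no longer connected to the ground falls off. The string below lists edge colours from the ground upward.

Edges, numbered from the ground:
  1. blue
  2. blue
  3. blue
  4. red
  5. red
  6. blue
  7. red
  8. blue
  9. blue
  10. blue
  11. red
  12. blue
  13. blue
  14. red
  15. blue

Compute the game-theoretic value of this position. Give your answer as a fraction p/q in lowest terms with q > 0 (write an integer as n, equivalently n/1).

9691/4096

step 1: add blue to get b; options L={ 0 } R={ · } = 1
step 2: add blue to get bb; options L={ 0,1 } R={ · } = 2
step 3: add blue to get bbb; options L={ 0,1,2 } R={ · } = 3
step 4: add red to get bbbr; options L={ 0,1,2 } R={ 3 } = 5/2
step 5: add red to get bbbrr; options L={ 0,1,2 } R={ 5/2,3 } = 9/4
step 6: add blue to get bbbrrb; options L={ 0,1,2,9/4 } R={ 5/2,3 } = 19/8
step 7: add red to get bbbrrbr; options L={ 0,1,2,9/4 } R={ 19/8,5/2,3 } = 37/16
step 8: add blue to get bbbrrbrb; options L={ 0,1,2,9/4,37/16 } R={ 19/8,5/2,3 } = 75/32
step 9: add blue to get bbbrrbrbb; options L={ 0,1,2,9/4,37/16,75/32 } R={ 19/8,5/2,3 } = 151/64
step 10: add blue to get bbbrrbrbbb; options L={ 0,1,2,9/4,37/16,75/32,151/64 } R={ 19/8,5/2,3 } = 303/128
step 11: add red to get bbbrrbrbbbr; options L={ 0,1,2,9/4,37/16,75/32,151/64 } R={ 303/128,19/8,5/2,3 } = 605/256
step 12: add blue to get bbbrrbrbbbrb; options L={ 0,1,2,9/4,37/16,75/32,151/64,605/256 } R={ 303/128,19/8,5/2,3 } = 1211/512
step 13: add blue to get bbbrrbrbbbrbb; options L={ 0,1,2,9/4,37/16,75/32,151/64,605/256,1211/512 } R={ 303/128,19/8,5/2,3 } = 2423/1024
step 14: add red to get bbbrrbrbbbrbbr; options L={ 0,1,2,9/4,37/16,75/32,151/64,605/256,1211/512 } R={ 2423/1024,303/128,19/8,5/2,3 } = 4845/2048
step 15: add blue to get bbbrrbrbbbrbbrb; options L={ 0,1,2,9/4,37/16,75/32,151/64,605/256,1211/512,4845/2048 } R={ 2423/1024,303/128,19/8,5/2,3 } = 9691/4096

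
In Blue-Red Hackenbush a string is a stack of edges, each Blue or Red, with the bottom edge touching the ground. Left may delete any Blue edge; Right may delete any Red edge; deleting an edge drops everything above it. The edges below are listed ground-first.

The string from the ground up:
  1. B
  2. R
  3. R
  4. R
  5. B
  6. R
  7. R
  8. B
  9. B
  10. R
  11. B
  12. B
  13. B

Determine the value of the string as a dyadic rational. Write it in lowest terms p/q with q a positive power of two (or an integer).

623/4096

Build value(s[:k]) for k = 1..13, string s = B R R R B R R B B R B B B.
value(B) = { 0 | — } => 1
value(BR) = { 0 | 1 } => 1/2
value(BRR) = { 0 | 1/2,1 } => 1/4
value(BRRR) = { 0 | 1/4,1/2,1 } => 1/8
value(BRRRB) = { 0,1/8 | 1/4,1/2,1 } => 3/16
value(BRRRBR) = { 0,1/8 | 3/16,1/4,1/2,1 } => 5/32
value(BRRRBRR) = { 0,1/8 | 5/32,3/16,1/4,1/2,1 } => 9/64
value(BRRRBRRB) = { 0,1/8,9/64 | 5/32,3/16,1/4,1/2,1 } => 19/128
value(BRRRBRRBB) = { 0,1/8,9/64,19/128 | 5/32,3/16,1/4,1/2,1 } => 39/256
value(BRRRBRRBBR) = { 0,1/8,9/64,19/128 | 39/256,5/32,3/16,1/4,1/2,1 } => 77/512
value(BRRRBRRBBRB) = { 0,1/8,9/64,19/128,77/512 | 39/256,5/32,3/16,1/4,1/2,1 } => 155/1024
value(BRRRBRRBBRBB) = { 0,1/8,9/64,19/128,77/512,155/1024 | 39/256,5/32,3/16,1/4,1/2,1 } => 311/2048
value(BRRRBRRBBRBBB) = { 0,1/8,9/64,19/128,77/512,155/1024,311/2048 | 39/256,5/32,3/16,1/4,1/2,1 } => 623/4096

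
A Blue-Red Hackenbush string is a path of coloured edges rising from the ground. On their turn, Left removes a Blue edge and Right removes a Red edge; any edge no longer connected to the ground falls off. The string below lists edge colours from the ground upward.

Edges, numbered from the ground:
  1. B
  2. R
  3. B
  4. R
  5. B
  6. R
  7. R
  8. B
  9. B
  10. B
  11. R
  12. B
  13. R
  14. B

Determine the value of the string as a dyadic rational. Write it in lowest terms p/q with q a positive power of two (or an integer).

5355/8192

B: Left { 0 }, Right { · } = simplest 1
BR: Left { 0 }, Right { 1 } = simplest 1/2
BRB: Left { 0 1/2 }, Right { 1 } = simplest 3/4
BRBR: Left { 0 1/2 }, Right { 3/4 1 } = simplest 5/8
BRBRB: Left { 0 1/2 5/8 }, Right { 3/4 1 } = simplest 11/16
BRBRBR: Left { 0 1/2 5/8 }, Right { 11/16 3/4 1 } = simplest 21/32
BRBRBRR: Left { 0 1/2 5/8 }, Right { 21/32 11/16 3/4 1 } = simplest 41/64
BRBRBRRB: Left { 0 1/2 5/8 41/64 }, Right { 21/32 11/16 3/4 1 } = simplest 83/128
BRBRBRRBB: Left { 0 1/2 5/8 41/64 83/128 }, Right { 21/32 11/16 3/4 1 } = simplest 167/256
BRBRBRRBBB: Left { 0 1/2 5/8 41/64 83/128 167/256 }, Right { 21/32 11/16 3/4 1 } = simplest 335/512
BRBRBRRBBBR: Left { 0 1/2 5/8 41/64 83/128 167/256 }, Right { 335/512 21/32 11/16 3/4 1 } = simplest 669/1024
BRBRBRRBBBRB: Left { 0 1/2 5/8 41/64 83/128 167/256 669/1024 }, Right { 335/512 21/32 11/16 3/4 1 } = simplest 1339/2048
BRBRBRRBBBRBR: Left { 0 1/2 5/8 41/64 83/128 167/256 669/1024 }, Right { 1339/2048 335/512 21/32 11/16 3/4 1 } = simplest 2677/4096
BRBRBRRBBBRBRB: Left { 0 1/2 5/8 41/64 83/128 167/256 669/1024 2677/4096 }, Right { 1339/2048 335/512 21/32 11/16 3/4 1 } = simplest 5355/8192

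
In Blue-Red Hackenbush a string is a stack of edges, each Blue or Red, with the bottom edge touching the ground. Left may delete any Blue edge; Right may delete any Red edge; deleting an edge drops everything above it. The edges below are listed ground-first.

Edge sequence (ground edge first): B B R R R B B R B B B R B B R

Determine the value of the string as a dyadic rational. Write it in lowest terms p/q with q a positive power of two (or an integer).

1 of 15 · B · max L 0 · min R +∞ = 1
2 of 15 · BB · max L 1 · min R +∞ = 2
3 of 15 · BBR · max L 1 · min R 2 = 3/2
4 of 15 · BBRR · max L 1 · min R 3/2 = 5/4
5 of 15 · BBRRR · max L 1 · min R 5/4 = 9/8
6 of 15 · BBRRRB · max L 9/8 · min R 5/4 = 19/16
7 of 15 · BBRRRBB · max L 19/16 · min R 5/4 = 39/32
8 of 15 · BBRRRBBR · max L 19/16 · min R 39/32 = 77/64
9 of 15 · BBRRRBBRB · max L 77/64 · min R 39/32 = 155/128
10 of 15 · BBRRRBBRBB · max L 155/128 · min R 39/32 = 311/256
11 of 15 · BBRRRBBRBBB · max L 311/256 · min R 39/32 = 623/512
12 of 15 · BBRRRBBRBBBR · max L 311/256 · min R 623/512 = 1245/1024
13 of 15 · BBRRRBBRBBBRB · max L 1245/1024 · min R 623/512 = 2491/2048
14 of 15 · BBRRRBBRBBBRBB · max L 2491/2048 · min R 623/512 = 4983/4096
15 of 15 · BBRRRBBRBBBRBBR · max L 2491/2048 · min R 4983/4096 = 9965/8192

9965/8192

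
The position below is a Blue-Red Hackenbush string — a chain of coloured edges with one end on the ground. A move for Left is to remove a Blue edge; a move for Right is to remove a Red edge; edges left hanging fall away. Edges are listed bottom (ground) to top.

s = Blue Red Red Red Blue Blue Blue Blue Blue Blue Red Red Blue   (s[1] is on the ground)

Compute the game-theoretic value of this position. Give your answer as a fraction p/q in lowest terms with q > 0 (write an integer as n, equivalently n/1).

g_1 [B]  L=[0]  R=[(no moves)]  so 1
g_2 [BR]  L=[0]  R=[1]  so 1/2
g_3 [BRR]  L=[0]  R=[1/2,1]  so 1/4
g_4 [BRRR]  L=[0]  R=[1/4,1/2,1]  so 1/8
g_5 [BRRRB]  L=[0,1/8]  R=[1/4,1/2,1]  so 3/16
g_6 [BRRRBB]  L=[0,1/8,3/16]  R=[1/4,1/2,1]  so 7/32
g_7 [BRRRBBB]  L=[0,1/8,3/16,7/32]  R=[1/4,1/2,1]  so 15/64
g_8 [BRRRBBBB]  L=[0,1/8,3/16,7/32,15/64]  R=[1/4,1/2,1]  so 31/128
g_9 [BRRRBBBBB]  L=[0,1/8,3/16,7/32,15/64,31/128]  R=[1/4,1/2,1]  so 63/256
g_10 [BRRRBBBBBB]  L=[0,1/8,3/16,7/32,15/64,31/128,63/256]  R=[1/4,1/2,1]  so 127/512
g_11 [BRRRBBBBBBR]  L=[0,1/8,3/16,7/32,15/64,31/128,63/256]  R=[127/512,1/4,1/2,1]  so 253/1024
g_12 [BRRRBBBBBBRR]  L=[0,1/8,3/16,7/32,15/64,31/128,63/256]  R=[253/1024,127/512,1/4,1/2,1]  so 505/2048
g_13 [BRRRBBBBBBRRB]  L=[0,1/8,3/16,7/32,15/64,31/128,63/256,505/2048]  R=[253/1024,127/512,1/4,1/2,1]  so 1011/4096

1011/4096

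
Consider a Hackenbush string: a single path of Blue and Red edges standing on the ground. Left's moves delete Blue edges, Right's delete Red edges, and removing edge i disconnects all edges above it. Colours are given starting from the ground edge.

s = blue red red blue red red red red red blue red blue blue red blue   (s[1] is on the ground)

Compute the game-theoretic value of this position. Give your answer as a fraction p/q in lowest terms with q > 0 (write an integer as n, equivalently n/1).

Prefix values for blue red red blue red red red red red blue red blue blue red blue via {L|R} + simplicity:
G_1 [b]  L=[0]  R=[none]  -> 1
G_2 [br]  L=[0]  R=[1]  -> 1/2
G_3 [brr]  L=[0]  R=[1/2, 1]  -> 1/4
G_4 [brrb]  L=[0, 1/4]  R=[1/2, 1]  -> 3/8
G_5 [brrbr]  L=[0, 1/4]  R=[3/8, 1/2, 1]  -> 5/16
G_6 [brrbrr]  L=[0, 1/4]  R=[5/16, 3/8, 1/2, 1]  -> 9/32
G_7 [brrbrrr]  L=[0, 1/4]  R=[9/32, 5/16, 3/8, 1/2, 1]  -> 17/64
G_8 [brrbrrrr]  L=[0, 1/4]  R=[17/64, 9/32, 5/16, 3/8, 1/2, 1]  -> 33/128
G_9 [brrbrrrrr]  L=[0, 1/4]  R=[33/128, 17/64, 9/32, 5/16, 3/8, 1/2, 1]  -> 65/256
G_10 [brrbrrrrrb]  L=[0, 1/4, 65/256]  R=[33/128, 17/64, 9/32, 5/16, 3/8, 1/2, 1]  -> 131/512
G_11 [brrbrrrrrbr]  L=[0, 1/4, 65/256]  R=[131/512, 33/128, 17/64, 9/32, 5/16, 3/8, 1/2, 1]  -> 261/1024
G_12 [brrbrrrrrbrb]  L=[0, 1/4, 65/256, 261/1024]  R=[131/512, 33/128, 17/64, 9/32, 5/16, 3/8, 1/2, 1]  -> 523/2048
G_13 [brrbrrrrrbrbb]  L=[0, 1/4, 65/256, 261/1024, 523/2048]  R=[131/512, 33/128, 17/64, 9/32, 5/16, 3/8, 1/2, 1]  -> 1047/4096
G_14 [brrbrrrrrbrbbr]  L=[0, 1/4, 65/256, 261/1024, 523/2048]  R=[1047/4096, 131/512, 33/128, 17/64, 9/32, 5/16, 3/8, 1/2, 1]  -> 2093/8192
G_15 [brrbrrrrrbrbbrb]  L=[0, 1/4, 65/256, 261/1024, 523/2048, 2093/8192]  R=[1047/4096, 131/512, 33/128, 17/64, 9/32, 5/16, 3/8, 1/2, 1]  -> 4187/16384

4187/16384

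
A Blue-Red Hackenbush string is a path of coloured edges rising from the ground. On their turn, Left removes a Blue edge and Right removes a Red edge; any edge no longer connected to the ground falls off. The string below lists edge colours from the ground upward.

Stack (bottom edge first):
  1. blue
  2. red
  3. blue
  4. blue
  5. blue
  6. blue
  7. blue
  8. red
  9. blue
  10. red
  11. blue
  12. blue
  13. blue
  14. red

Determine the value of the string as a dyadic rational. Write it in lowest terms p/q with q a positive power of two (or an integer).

8029/8192

Prefix values for blue red blue blue blue blue blue red blue red blue blue blue red via {L|R} + simplicity:
step 1: add blue to get b; options L={ 0 } R={ (no moves) } => 1
step 2: add red to get br; options L={ 0 } R={ 1 } => 1/2
step 3: add blue to get brb; options L={ 0,1/2 } R={ 1 } => 3/4
step 4: add blue to get brbb; options L={ 0,1/2,3/4 } R={ 1 } => 7/8
step 5: add blue to get brbbb; options L={ 0,1/2,3/4,7/8 } R={ 1 } => 15/16
step 6: add blue to get brbbbb; options L={ 0,1/2,3/4,7/8,15/16 } R={ 1 } => 31/32
step 7: add blue to get brbbbbb; options L={ 0,1/2,3/4,7/8,15/16,31/32 } R={ 1 } => 63/64
step 8: add red to get brbbbbbr; options L={ 0,1/2,3/4,7/8,15/16,31/32 } R={ 63/64,1 } => 125/128
step 9: add blue to get brbbbbbrb; options L={ 0,1/2,3/4,7/8,15/16,31/32,125/128 } R={ 63/64,1 } => 251/256
step 10: add red to get brbbbbbrbr; options L={ 0,1/2,3/4,7/8,15/16,31/32,125/128 } R={ 251/256,63/64,1 } => 501/512
step 11: add blue to get brbbbbbrbrb; options L={ 0,1/2,3/4,7/8,15/16,31/32,125/128,501/512 } R={ 251/256,63/64,1 } => 1003/1024
step 12: add blue to get brbbbbbrbrbb; options L={ 0,1/2,3/4,7/8,15/16,31/32,125/128,501/512,1003/1024 } R={ 251/256,63/64,1 } => 2007/2048
step 13: add blue to get brbbbbbrbrbbb; options L={ 0,1/2,3/4,7/8,15/16,31/32,125/128,501/512,1003/1024,2007/2048 } R={ 251/256,63/64,1 } => 4015/4096
step 14: add red to get brbbbbbrbrbbbr; options L={ 0,1/2,3/4,7/8,15/16,31/32,125/128,501/512,1003/1024,2007/2048 } R={ 4015/4096,251/256,63/64,1 } => 8029/8192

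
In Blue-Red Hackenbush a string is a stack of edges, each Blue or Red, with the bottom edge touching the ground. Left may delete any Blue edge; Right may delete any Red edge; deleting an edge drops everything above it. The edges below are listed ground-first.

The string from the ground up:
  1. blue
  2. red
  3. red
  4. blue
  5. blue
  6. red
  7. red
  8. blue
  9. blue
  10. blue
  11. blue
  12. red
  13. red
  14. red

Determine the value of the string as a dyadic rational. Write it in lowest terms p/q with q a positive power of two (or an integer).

3313/8192

Prefix values for blue red red blue blue red red blue blue blue blue red red red via {L|R} + simplicity:
step 1: add blue to get b; options L={ 0 } R={ (no moves) } -> 1
step 2: add red to get br; options L={ 0 } R={ 1 } -> 1/2
step 3: add red to get brr; options L={ 0 } R={ 1/2; 1 } -> 1/4
step 4: add blue to get brrb; options L={ 0; 1/4 } R={ 1/2; 1 } -> 3/8
step 5: add blue to get brrbb; options L={ 0; 1/4; 3/8 } R={ 1/2; 1 } -> 7/16
step 6: add red to get brrbbr; options L={ 0; 1/4; 3/8 } R={ 7/16; 1/2; 1 } -> 13/32
step 7: add red to get brrbbrr; options L={ 0; 1/4; 3/8 } R={ 13/32; 7/16; 1/2; 1 } -> 25/64
step 8: add blue to get brrbbrrb; options L={ 0; 1/4; 3/8; 25/64 } R={ 13/32; 7/16; 1/2; 1 } -> 51/128
step 9: add blue to get brrbbrrbb; options L={ 0; 1/4; 3/8; 25/64; 51/128 } R={ 13/32; 7/16; 1/2; 1 } -> 103/256
step 10: add blue to get brrbbrrbbb; options L={ 0; 1/4; 3/8; 25/64; 51/128; 103/256 } R={ 13/32; 7/16; 1/2; 1 } -> 207/512
step 11: add blue to get brrbbrrbbbb; options L={ 0; 1/4; 3/8; 25/64; 51/128; 103/256; 207/512 } R={ 13/32; 7/16; 1/2; 1 } -> 415/1024
step 12: add red to get brrbbrrbbbbr; options L={ 0; 1/4; 3/8; 25/64; 51/128; 103/256; 207/512 } R={ 415/1024; 13/32; 7/16; 1/2; 1 } -> 829/2048
step 13: add red to get brrbbrrbbbbrr; options L={ 0; 1/4; 3/8; 25/64; 51/128; 103/256; 207/512 } R={ 829/2048; 415/1024; 13/32; 7/16; 1/2; 1 } -> 1657/4096
step 14: add red to get brrbbrrbbbbrrr; options L={ 0; 1/4; 3/8; 25/64; 51/128; 103/256; 207/512 } R={ 1657/4096; 829/2048; 415/1024; 13/32; 7/16; 1/2; 1 } -> 3313/8192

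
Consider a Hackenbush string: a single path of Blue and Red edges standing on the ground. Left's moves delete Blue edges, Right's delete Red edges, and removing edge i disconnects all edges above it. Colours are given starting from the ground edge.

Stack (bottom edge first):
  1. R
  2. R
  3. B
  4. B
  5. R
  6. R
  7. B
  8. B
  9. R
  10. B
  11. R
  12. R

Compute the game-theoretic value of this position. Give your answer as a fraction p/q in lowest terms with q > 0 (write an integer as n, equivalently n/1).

Prefix values for R R B B R R B B R B R R via {L|R} + simplicity:
g_1 [R]  L=[—]  R=[0]  so -1
g_2 [RR]  L=[—]  R=[-1; 0]  so -2
g_3 [RRB]  L=[-2]  R=[-1; 0]  so -3/2
g_4 [RRBB]  L=[-2; -3/2]  R=[-1; 0]  so -5/4
g_5 [RRBBR]  L=[-2; -3/2]  R=[-5/4; -1; 0]  so -11/8
g_6 [RRBBRR]  L=[-2; -3/2]  R=[-11/8; -5/4; -1; 0]  so -23/16
g_7 [RRBBRRB]  L=[-2; -3/2; -23/16]  R=[-11/8; -5/4; -1; 0]  so -45/32
g_8 [RRBBRRBB]  L=[-2; -3/2; -23/16; -45/32]  R=[-11/8; -5/4; -1; 0]  so -89/64
g_9 [RRBBRRBBR]  L=[-2; -3/2; -23/16; -45/32]  R=[-89/64; -11/8; -5/4; -1; 0]  so -179/128
g_10 [RRBBRRBBRB]  L=[-2; -3/2; -23/16; -45/32; -179/128]  R=[-89/64; -11/8; -5/4; -1; 0]  so -357/256
g_11 [RRBBRRBBRBR]  L=[-2; -3/2; -23/16; -45/32; -179/128]  R=[-357/256; -89/64; -11/8; -5/4; -1; 0]  so -715/512
g_12 [RRBBRRBBRBRR]  L=[-2; -3/2; -23/16; -45/32; -179/128]  R=[-715/512; -357/256; -89/64; -11/8; -5/4; -1; 0]  so -1431/1024

-1431/1024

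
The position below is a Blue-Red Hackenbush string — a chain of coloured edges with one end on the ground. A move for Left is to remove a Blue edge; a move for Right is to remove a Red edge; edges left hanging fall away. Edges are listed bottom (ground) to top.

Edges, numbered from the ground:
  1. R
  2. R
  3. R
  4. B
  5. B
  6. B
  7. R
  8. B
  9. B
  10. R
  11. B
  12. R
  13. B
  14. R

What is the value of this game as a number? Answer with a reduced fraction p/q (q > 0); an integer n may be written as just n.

-4395/2048

edge 1 of 14 (R): { none | 0 } gives -1
edge 2 of 14 (R): { none | -1, 0 } gives -2
edge 3 of 14 (R): { none | -2, -1, 0 } gives -3
edge 4 of 14 (B): { -3 | -2, -1, 0 } gives -5/2
edge 5 of 14 (B): { -3, -5/2 | -2, -1, 0 } gives -9/4
edge 6 of 14 (B): { -3, -5/2, -9/4 | -2, -1, 0 } gives -17/8
edge 7 of 14 (R): { -3, -5/2, -9/4 | -17/8, -2, -1, 0 } gives -35/16
edge 8 of 14 (B): { -3, -5/2, -9/4, -35/16 | -17/8, -2, -1, 0 } gives -69/32
edge 9 of 14 (B): { -3, -5/2, -9/4, -35/16, -69/32 | -17/8, -2, -1, 0 } gives -137/64
edge 10 of 14 (R): { -3, -5/2, -9/4, -35/16, -69/32 | -137/64, -17/8, -2, -1, 0 } gives -275/128
edge 11 of 14 (B): { -3, -5/2, -9/4, -35/16, -69/32, -275/128 | -137/64, -17/8, -2, -1, 0 } gives -549/256
edge 12 of 14 (R): { -3, -5/2, -9/4, -35/16, -69/32, -275/128 | -549/256, -137/64, -17/8, -2, -1, 0 } gives -1099/512
edge 13 of 14 (B): { -3, -5/2, -9/4, -35/16, -69/32, -275/128, -1099/512 | -549/256, -137/64, -17/8, -2, -1, 0 } gives -2197/1024
edge 14 of 14 (R): { -3, -5/2, -9/4, -35/16, -69/32, -275/128, -1099/512 | -2197/1024, -549/256, -137/64, -17/8, -2, -1, 0 } gives -4395/2048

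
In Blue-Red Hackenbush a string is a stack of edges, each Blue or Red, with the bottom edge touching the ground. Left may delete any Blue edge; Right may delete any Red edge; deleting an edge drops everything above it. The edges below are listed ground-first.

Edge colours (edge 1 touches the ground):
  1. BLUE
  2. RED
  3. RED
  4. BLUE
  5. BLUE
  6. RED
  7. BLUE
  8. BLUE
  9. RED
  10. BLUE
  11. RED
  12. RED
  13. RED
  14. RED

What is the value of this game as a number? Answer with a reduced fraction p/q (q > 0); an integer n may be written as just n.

step 1: add BLUE to get B; options L={ 0 } R={ (no moves) } = 1
step 2: add RED to get BR; options L={ 0 } R={ 1 } = 1/2
step 3: add RED to get BRR; options L={ 0 } R={ 1/2,1 } = 1/4
step 4: add BLUE to get BRRB; options L={ 0,1/4 } R={ 1/2,1 } = 3/8
step 5: add BLUE to get BRRBB; options L={ 0,1/4,3/8 } R={ 1/2,1 } = 7/16
step 6: add RED to get BRRBBR; options L={ 0,1/4,3/8 } R={ 7/16,1/2,1 } = 13/32
step 7: add BLUE to get BRRBBRB; options L={ 0,1/4,3/8,13/32 } R={ 7/16,1/2,1 } = 27/64
step 8: add BLUE to get BRRBBRBB; options L={ 0,1/4,3/8,13/32,27/64 } R={ 7/16,1/2,1 } = 55/128
step 9: add RED to get BRRBBRBBR; options L={ 0,1/4,3/8,13/32,27/64 } R={ 55/128,7/16,1/2,1 } = 109/256
step 10: add BLUE to get BRRBBRBBRB; options L={ 0,1/4,3/8,13/32,27/64,109/256 } R={ 55/128,7/16,1/2,1 } = 219/512
step 11: add RED to get BRRBBRBBRBR; options L={ 0,1/4,3/8,13/32,27/64,109/256 } R={ 219/512,55/128,7/16,1/2,1 } = 437/1024
step 12: add RED to get BRRBBRBBRBRR; options L={ 0,1/4,3/8,13/32,27/64,109/256 } R={ 437/1024,219/512,55/128,7/16,1/2,1 } = 873/2048
step 13: add RED to get BRRBBRBBRBRRR; options L={ 0,1/4,3/8,13/32,27/64,109/256 } R={ 873/2048,437/1024,219/512,55/128,7/16,1/2,1 } = 1745/4096
step 14: add RED to get BRRBBRBBRBRRRR; options L={ 0,1/4,3/8,13/32,27/64,109/256 } R={ 1745/4096,873/2048,437/1024,219/512,55/128,7/16,1/2,1 } = 3489/8192

3489/8192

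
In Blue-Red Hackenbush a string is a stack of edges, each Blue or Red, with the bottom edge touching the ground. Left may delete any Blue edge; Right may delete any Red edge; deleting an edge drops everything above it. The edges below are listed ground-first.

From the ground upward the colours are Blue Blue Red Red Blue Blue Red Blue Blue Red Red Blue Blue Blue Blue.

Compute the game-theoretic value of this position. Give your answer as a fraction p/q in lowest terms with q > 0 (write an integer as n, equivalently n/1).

B: Left { 0 }, Right { (no moves) } gives simplest 1
BB: Left { 0 1 }, Right { (no moves) } gives simplest 2
BBR: Left { 0 1 }, Right { 2 } gives simplest 3/2
BBRR: Left { 0 1 }, Right { 3/2 2 } gives simplest 5/4
BBRRB: Left { 0 1 5/4 }, Right { 3/2 2 } gives simplest 11/8
BBRRBB: Left { 0 1 5/4 11/8 }, Right { 3/2 2 } gives simplest 23/16
BBRRBBR: Left { 0 1 5/4 11/8 }, Right { 23/16 3/2 2 } gives simplest 45/32
BBRRBBRB: Left { 0 1 5/4 11/8 45/32 }, Right { 23/16 3/2 2 } gives simplest 91/64
BBRRBBRBB: Left { 0 1 5/4 11/8 45/32 91/64 }, Right { 23/16 3/2 2 } gives simplest 183/128
BBRRBBRBBR: Left { 0 1 5/4 11/8 45/32 91/64 }, Right { 183/128 23/16 3/2 2 } gives simplest 365/256
BBRRBBRBBRR: Left { 0 1 5/4 11/8 45/32 91/64 }, Right { 365/256 183/128 23/16 3/2 2 } gives simplest 729/512
BBRRBBRBBRRB: Left { 0 1 5/4 11/8 45/32 91/64 729/512 }, Right { 365/256 183/128 23/16 3/2 2 } gives simplest 1459/1024
BBRRBBRBBRRBB: Left { 0 1 5/4 11/8 45/32 91/64 729/512 1459/1024 }, Right { 365/256 183/128 23/16 3/2 2 } gives simplest 2919/2048
BBRRBBRBBRRBBB: Left { 0 1 5/4 11/8 45/32 91/64 729/512 1459/1024 2919/2048 }, Right { 365/256 183/128 23/16 3/2 2 } gives simplest 5839/4096
BBRRBBRBBRRBBBB: Left { 0 1 5/4 11/8 45/32 91/64 729/512 1459/1024 2919/2048 5839/4096 }, Right { 365/256 183/128 23/16 3/2 2 } gives simplest 11679/8192

11679/8192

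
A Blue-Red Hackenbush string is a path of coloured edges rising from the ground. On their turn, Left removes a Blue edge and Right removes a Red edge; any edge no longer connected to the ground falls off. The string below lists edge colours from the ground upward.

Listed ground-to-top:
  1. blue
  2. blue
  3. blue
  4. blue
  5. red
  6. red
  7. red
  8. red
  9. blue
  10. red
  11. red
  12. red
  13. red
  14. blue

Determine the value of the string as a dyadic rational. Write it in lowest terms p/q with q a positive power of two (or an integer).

3139/1024

Recurse on prefixes of the 14-edge string blue blue blue blue red red red red blue red red red red blue:
b: Left { 0 }, Right { none } => simplest 1
bb: Left { 0; 1 }, Right { none } => simplest 2
bbb: Left { 0; 1; 2 }, Right { none } => simplest 3
bbbb: Left { 0; 1; 2; 3 }, Right { none } => simplest 4
bbbbr: Left { 0; 1; 2; 3 }, Right { 4 } => simplest 7/2
bbbbrr: Left { 0; 1; 2; 3 }, Right { 7/2; 4 } => simplest 13/4
bbbbrrr: Left { 0; 1; 2; 3 }, Right { 13/4; 7/2; 4 } => simplest 25/8
bbbbrrrr: Left { 0; 1; 2; 3 }, Right { 25/8; 13/4; 7/2; 4 } => simplest 49/16
bbbbrrrrb: Left { 0; 1; 2; 3; 49/16 }, Right { 25/8; 13/4; 7/2; 4 } => simplest 99/32
bbbbrrrrbr: Left { 0; 1; 2; 3; 49/16 }, Right { 99/32; 25/8; 13/4; 7/2; 4 } => simplest 197/64
bbbbrrrrbrr: Left { 0; 1; 2; 3; 49/16 }, Right { 197/64; 99/32; 25/8; 13/4; 7/2; 4 } => simplest 393/128
bbbbrrrrbrrr: Left { 0; 1; 2; 3; 49/16 }, Right { 393/128; 197/64; 99/32; 25/8; 13/4; 7/2; 4 } => simplest 785/256
bbbbrrrrbrrrr: Left { 0; 1; 2; 3; 49/16 }, Right { 785/256; 393/128; 197/64; 99/32; 25/8; 13/4; 7/2; 4 } => simplest 1569/512
bbbbrrrrbrrrrb: Left { 0; 1; 2; 3; 49/16; 1569/512 }, Right { 785/256; 393/128; 197/64; 99/32; 25/8; 13/4; 7/2; 4 } => simplest 3139/1024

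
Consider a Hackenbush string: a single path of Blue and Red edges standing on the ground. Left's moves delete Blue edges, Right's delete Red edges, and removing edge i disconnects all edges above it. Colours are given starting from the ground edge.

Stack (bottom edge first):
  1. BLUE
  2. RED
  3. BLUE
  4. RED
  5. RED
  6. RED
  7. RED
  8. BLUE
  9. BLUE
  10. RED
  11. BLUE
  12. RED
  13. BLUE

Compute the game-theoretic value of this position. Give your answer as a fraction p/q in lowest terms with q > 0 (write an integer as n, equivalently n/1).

2155/4096

Build G(s[:k]) for k = 1..13, string s = BLUE RED BLUE RED RED RED RED BLUE BLUE RED BLUE RED BLUE.
edge 1 of 13 (BLUE): { 0 | · } -> 1
edge 2 of 13 (RED): { 0 | 1 } -> 1/2
edge 3 of 13 (BLUE): { 0; 1/2 | 1 } -> 3/4
edge 4 of 13 (RED): { 0; 1/2 | 3/4; 1 } -> 5/8
edge 5 of 13 (RED): { 0; 1/2 | 5/8; 3/4; 1 } -> 9/16
edge 6 of 13 (RED): { 0; 1/2 | 9/16; 5/8; 3/4; 1 } -> 17/32
edge 7 of 13 (RED): { 0; 1/2 | 17/32; 9/16; 5/8; 3/4; 1 } -> 33/64
edge 8 of 13 (BLUE): { 0; 1/2; 33/64 | 17/32; 9/16; 5/8; 3/4; 1 } -> 67/128
edge 9 of 13 (BLUE): { 0; 1/2; 33/64; 67/128 | 17/32; 9/16; 5/8; 3/4; 1 } -> 135/256
edge 10 of 13 (RED): { 0; 1/2; 33/64; 67/128 | 135/256; 17/32; 9/16; 5/8; 3/4; 1 } -> 269/512
edge 11 of 13 (BLUE): { 0; 1/2; 33/64; 67/128; 269/512 | 135/256; 17/32; 9/16; 5/8; 3/4; 1 } -> 539/1024
edge 12 of 13 (RED): { 0; 1/2; 33/64; 67/128; 269/512 | 539/1024; 135/256; 17/32; 9/16; 5/8; 3/4; 1 } -> 1077/2048
edge 13 of 13 (BLUE): { 0; 1/2; 33/64; 67/128; 269/512; 1077/2048 | 539/1024; 135/256; 17/32; 9/16; 5/8; 3/4; 1 } -> 2155/4096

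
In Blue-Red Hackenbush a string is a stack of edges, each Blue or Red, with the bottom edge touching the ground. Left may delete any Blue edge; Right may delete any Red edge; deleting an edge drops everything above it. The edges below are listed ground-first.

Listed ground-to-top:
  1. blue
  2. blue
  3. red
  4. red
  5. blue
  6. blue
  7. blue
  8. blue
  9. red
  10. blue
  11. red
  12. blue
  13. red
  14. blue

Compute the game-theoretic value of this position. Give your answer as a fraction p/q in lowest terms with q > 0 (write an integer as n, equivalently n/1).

Prefix values for blue blue red red blue blue blue blue red blue red blue red blue via {L|R} + simplicity:
b: Left { 0 }, Right { — } → simplest 1
bb: Left { 0,1 }, Right { — } → simplest 2
bbr: Left { 0,1 }, Right { 2 } → simplest 3/2
bbrr: Left { 0,1 }, Right { 3/2,2 } → simplest 5/4
bbrrb: Left { 0,1,5/4 }, Right { 3/2,2 } → simplest 11/8
bbrrbb: Left { 0,1,5/4,11/8 }, Right { 3/2,2 } → simplest 23/16
bbrrbbb: Left { 0,1,5/4,11/8,23/16 }, Right { 3/2,2 } → simplest 47/32
bbrrbbbb: Left { 0,1,5/4,11/8,23/16,47/32 }, Right { 3/2,2 } → simplest 95/64
bbrrbbbbr: Left { 0,1,5/4,11/8,23/16,47/32 }, Right { 95/64,3/2,2 } → simplest 189/128
bbrrbbbbrb: Left { 0,1,5/4,11/8,23/16,47/32,189/128 }, Right { 95/64,3/2,2 } → simplest 379/256
bbrrbbbbrbr: Left { 0,1,5/4,11/8,23/16,47/32,189/128 }, Right { 379/256,95/64,3/2,2 } → simplest 757/512
bbrrbbbbrbrb: Left { 0,1,5/4,11/8,23/16,47/32,189/128,757/512 }, Right { 379/256,95/64,3/2,2 } → simplest 1515/1024
bbrrbbbbrbrbr: Left { 0,1,5/4,11/8,23/16,47/32,189/128,757/512 }, Right { 1515/1024,379/256,95/64,3/2,2 } → simplest 3029/2048
bbrrbbbbrbrbrb: Left { 0,1,5/4,11/8,23/16,47/32,189/128,757/512,3029/2048 }, Right { 1515/1024,379/256,95/64,3/2,2 } → simplest 6059/4096

6059/4096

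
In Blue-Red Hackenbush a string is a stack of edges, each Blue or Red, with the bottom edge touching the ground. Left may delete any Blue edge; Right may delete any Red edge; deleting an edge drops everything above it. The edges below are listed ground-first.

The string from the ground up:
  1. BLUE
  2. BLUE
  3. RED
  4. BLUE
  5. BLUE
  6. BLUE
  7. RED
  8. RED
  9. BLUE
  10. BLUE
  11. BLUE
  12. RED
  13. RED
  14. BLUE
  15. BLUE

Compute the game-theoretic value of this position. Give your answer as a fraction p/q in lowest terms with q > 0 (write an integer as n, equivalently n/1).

15591/8192

Recurse on prefixes of the 15-edge string BLUE BLUE RED BLUE BLUE BLUE RED RED BLUE BLUE BLUE RED RED BLUE BLUE:
step 1: add BLUE to get B; options L={ 0 } R={  } — 1
step 2: add BLUE to get BB; options L={ 0, 1 } R={  } — 2
step 3: add RED to get BBR; options L={ 0, 1 } R={ 2 } — 3/2
step 4: add BLUE to get BBRB; options L={ 0, 1, 3/2 } R={ 2 } — 7/4
step 5: add BLUE to get BBRBB; options L={ 0, 1, 3/2, 7/4 } R={ 2 } — 15/8
step 6: add BLUE to get BBRBBB; options L={ 0, 1, 3/2, 7/4, 15/8 } R={ 2 } — 31/16
step 7: add RED to get BBRBBBR; options L={ 0, 1, 3/2, 7/4, 15/8 } R={ 31/16, 2 } — 61/32
step 8: add RED to get BBRBBBRR; options L={ 0, 1, 3/2, 7/4, 15/8 } R={ 61/32, 31/16, 2 } — 121/64
step 9: add BLUE to get BBRBBBRRB; options L={ 0, 1, 3/2, 7/4, 15/8, 121/64 } R={ 61/32, 31/16, 2 } — 243/128
step 10: add BLUE to get BBRBBBRRBB; options L={ 0, 1, 3/2, 7/4, 15/8, 121/64, 243/128 } R={ 61/32, 31/16, 2 } — 487/256
step 11: add BLUE to get BBRBBBRRBBB; options L={ 0, 1, 3/2, 7/4, 15/8, 121/64, 243/128, 487/256 } R={ 61/32, 31/16, 2 } — 975/512
step 12: add RED to get BBRBBBRRBBBR; options L={ 0, 1, 3/2, 7/4, 15/8, 121/64, 243/128, 487/256 } R={ 975/512, 61/32, 31/16, 2 } — 1949/1024
step 13: add RED to get BBRBBBRRBBBRR; options L={ 0, 1, 3/2, 7/4, 15/8, 121/64, 243/128, 487/256 } R={ 1949/1024, 975/512, 61/32, 31/16, 2 } — 3897/2048
step 14: add BLUE to get BBRBBBRRBBBRRB; options L={ 0, 1, 3/2, 7/4, 15/8, 121/64, 243/128, 487/256, 3897/2048 } R={ 1949/1024, 975/512, 61/32, 31/16, 2 } — 7795/4096
step 15: add BLUE to get BBRBBBRRBBBRRBB; options L={ 0, 1, 3/2, 7/4, 15/8, 121/64, 243/128, 487/256, 3897/2048, 7795/4096 } R={ 1949/1024, 975/512, 61/32, 31/16, 2 } — 15591/8192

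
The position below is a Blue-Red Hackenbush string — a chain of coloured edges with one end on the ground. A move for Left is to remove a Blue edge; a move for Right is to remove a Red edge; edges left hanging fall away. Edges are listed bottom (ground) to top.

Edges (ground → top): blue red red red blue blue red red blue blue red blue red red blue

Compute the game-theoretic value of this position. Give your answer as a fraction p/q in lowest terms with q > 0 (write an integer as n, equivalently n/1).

1 of 15 · b · max L 0 · min R +∞ → 1
2 of 15 · br · max L 0 · min R 1 → 1/2
3 of 15 · brr · max L 0 · min R 1/2 → 1/4
4 of 15 · brrr · max L 0 · min R 1/4 → 1/8
5 of 15 · brrrb · max L 1/8 · min R 1/4 → 3/16
6 of 15 · brrrbb · max L 3/16 · min R 1/4 → 7/32
7 of 15 · brrrbbr · max L 3/16 · min R 7/32 → 13/64
8 of 15 · brrrbbrr · max L 3/16 · min R 13/64 → 25/128
9 of 15 · brrrbbrrb · max L 25/128 · min R 13/64 → 51/256
10 of 15 · brrrbbrrbb · max L 51/256 · min R 13/64 → 103/512
11 of 15 · brrrbbrrbbr · max L 51/256 · min R 103/512 → 205/1024
12 of 15 · brrrbbrrbbrb · max L 205/1024 · min R 103/512 → 411/2048
13 of 15 · brrrbbrrbbrbr · max L 205/1024 · min R 411/2048 → 821/4096
14 of 15 · brrrbbrrbbrbrr · max L 205/1024 · min R 821/4096 → 1641/8192
15 of 15 · brrrbbrrbbrbrrb · max L 1641/8192 · min R 821/4096 → 3283/16384

3283/16384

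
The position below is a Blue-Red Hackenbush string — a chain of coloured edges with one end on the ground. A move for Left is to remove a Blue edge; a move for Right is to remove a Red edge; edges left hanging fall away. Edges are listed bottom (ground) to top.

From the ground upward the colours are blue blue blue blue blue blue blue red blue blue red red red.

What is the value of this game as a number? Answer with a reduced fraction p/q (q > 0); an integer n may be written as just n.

433/64

Build v(s[:k]) for k = 1..13, string s = blue blue blue blue blue blue blue red blue blue red red red.
step 1: add blue to get b; options L={ 0 } R={ ∅ } ⇒ 1
step 2: add blue to get bb; options L={ 0, 1 } R={ ∅ } ⇒ 2
step 3: add blue to get bbb; options L={ 0, 1, 2 } R={ ∅ } ⇒ 3
step 4: add blue to get bbbb; options L={ 0, 1, 2, 3 } R={ ∅ } ⇒ 4
step 5: add blue to get bbbbb; options L={ 0, 1, 2, 3, 4 } R={ ∅ } ⇒ 5
step 6: add blue to get bbbbbb; options L={ 0, 1, 2, 3, 4, 5 } R={ ∅ } ⇒ 6
step 7: add blue to get bbbbbbb; options L={ 0, 1, 2, 3, 4, 5, 6 } R={ ∅ } ⇒ 7
step 8: add red to get bbbbbbbr; options L={ 0, 1, 2, 3, 4, 5, 6 } R={ 7 } ⇒ 13/2
step 9: add blue to get bbbbbbbrb; options L={ 0, 1, 2, 3, 4, 5, 6, 13/2 } R={ 7 } ⇒ 27/4
step 10: add blue to get bbbbbbbrbb; options L={ 0, 1, 2, 3, 4, 5, 6, 13/2, 27/4 } R={ 7 } ⇒ 55/8
step 11: add red to get bbbbbbbrbbr; options L={ 0, 1, 2, 3, 4, 5, 6, 13/2, 27/4 } R={ 55/8, 7 } ⇒ 109/16
step 12: add red to get bbbbbbbrbbrr; options L={ 0, 1, 2, 3, 4, 5, 6, 13/2, 27/4 } R={ 109/16, 55/8, 7 } ⇒ 217/32
step 13: add red to get bbbbbbbrbbrrr; options L={ 0, 1, 2, 3, 4, 5, 6, 13/2, 27/4 } R={ 217/32, 109/16, 55/8, 7 } ⇒ 433/64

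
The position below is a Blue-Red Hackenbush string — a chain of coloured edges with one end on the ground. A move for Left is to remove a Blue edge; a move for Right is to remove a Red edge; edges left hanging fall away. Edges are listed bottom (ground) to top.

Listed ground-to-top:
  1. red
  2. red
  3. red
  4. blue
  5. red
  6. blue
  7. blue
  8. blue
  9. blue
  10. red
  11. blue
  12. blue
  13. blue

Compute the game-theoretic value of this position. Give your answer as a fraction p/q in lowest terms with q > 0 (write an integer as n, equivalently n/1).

G_1 [r]  L=[]  R=[0]  -> -1
G_2 [rr]  L=[]  R=[-1 0]  -> -2
G_3 [rrr]  L=[]  R=[-2 -1 0]  -> -3
G_4 [rrrb]  L=[-3]  R=[-2 -1 0]  -> -5/2
G_5 [rrrbr]  L=[-3]  R=[-5/2 -2 -1 0]  -> -11/4
G_6 [rrrbrb]  L=[-3 -11/4]  R=[-5/2 -2 -1 0]  -> -21/8
G_7 [rrrbrbb]  L=[-3 -11/4 -21/8]  R=[-5/2 -2 -1 0]  -> -41/16
G_8 [rrrbrbbb]  L=[-3 -11/4 -21/8 -41/16]  R=[-5/2 -2 -1 0]  -> -81/32
G_9 [rrrbrbbbb]  L=[-3 -11/4 -21/8 -41/16 -81/32]  R=[-5/2 -2 -1 0]  -> -161/64
G_10 [rrrbrbbbbr]  L=[-3 -11/4 -21/8 -41/16 -81/32]  R=[-161/64 -5/2 -2 -1 0]  -> -323/128
G_11 [rrrbrbbbbrb]  L=[-3 -11/4 -21/8 -41/16 -81/32 -323/128]  R=[-161/64 -5/2 -2 -1 0]  -> -645/256
G_12 [rrrbrbbbbrbb]  L=[-3 -11/4 -21/8 -41/16 -81/32 -323/128 -645/256]  R=[-161/64 -5/2 -2 -1 0]  -> -1289/512
G_13 [rrrbrbbbbrbbb]  L=[-3 -11/4 -21/8 -41/16 -81/32 -323/128 -645/256 -1289/512]  R=[-161/64 -5/2 -2 -1 0]  -> -2577/1024

-2577/1024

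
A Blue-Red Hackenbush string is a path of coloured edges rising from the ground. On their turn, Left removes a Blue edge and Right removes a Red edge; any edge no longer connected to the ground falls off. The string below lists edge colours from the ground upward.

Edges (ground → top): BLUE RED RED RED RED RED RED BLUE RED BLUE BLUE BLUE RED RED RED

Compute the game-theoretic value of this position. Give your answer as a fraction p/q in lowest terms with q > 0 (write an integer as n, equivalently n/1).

369/16384

Recurse on prefixes of the 15-edge string BLUE RED RED RED RED RED RED BLUE RED BLUE BLUE BLUE RED RED RED:
g(B) = { 0 | (no moves) } gives 1
g(BR) = { 0 | 1 } gives 1/2
g(BRR) = { 0 | 1/2,1 } gives 1/4
g(BRRR) = { 0 | 1/4,1/2,1 } gives 1/8
g(BRRRR) = { 0 | 1/8,1/4,1/2,1 } gives 1/16
g(BRRRRR) = { 0 | 1/16,1/8,1/4,1/2,1 } gives 1/32
g(BRRRRRR) = { 0 | 1/32,1/16,1/8,1/4,1/2,1 } gives 1/64
g(BRRRRRRB) = { 0,1/64 | 1/32,1/16,1/8,1/4,1/2,1 } gives 3/128
g(BRRRRRRBR) = { 0,1/64 | 3/128,1/32,1/16,1/8,1/4,1/2,1 } gives 5/256
g(BRRRRRRBRB) = { 0,1/64,5/256 | 3/128,1/32,1/16,1/8,1/4,1/2,1 } gives 11/512
g(BRRRRRRBRBB) = { 0,1/64,5/256,11/512 | 3/128,1/32,1/16,1/8,1/4,1/2,1 } gives 23/1024
g(BRRRRRRBRBBB) = { 0,1/64,5/256,11/512,23/1024 | 3/128,1/32,1/16,1/8,1/4,1/2,1 } gives 47/2048
g(BRRRRRRBRBBBR) = { 0,1/64,5/256,11/512,23/1024 | 47/2048,3/128,1/32,1/16,1/8,1/4,1/2,1 } gives 93/4096
g(BRRRRRRBRBBBRR) = { 0,1/64,5/256,11/512,23/1024 | 93/4096,47/2048,3/128,1/32,1/16,1/8,1/4,1/2,1 } gives 185/8192
g(BRRRRRRBRBBBRRR) = { 0,1/64,5/256,11/512,23/1024 | 185/8192,93/4096,47/2048,3/128,1/32,1/16,1/8,1/4,1/2,1 } gives 369/16384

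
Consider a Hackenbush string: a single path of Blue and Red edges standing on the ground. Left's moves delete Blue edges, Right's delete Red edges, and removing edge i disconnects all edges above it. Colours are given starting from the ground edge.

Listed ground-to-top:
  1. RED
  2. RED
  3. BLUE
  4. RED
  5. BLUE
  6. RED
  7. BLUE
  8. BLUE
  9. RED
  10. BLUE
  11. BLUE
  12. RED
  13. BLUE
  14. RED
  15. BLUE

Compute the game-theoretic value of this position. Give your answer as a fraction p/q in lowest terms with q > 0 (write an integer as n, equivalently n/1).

Prefix values for RED RED BLUE RED BLUE RED BLUE BLUE RED BLUE BLUE RED BLUE RED BLUE via {L|R} + simplicity:
value_1 [R]  L=[]  R=[0]  so -1
value_2 [RR]  L=[]  R=[-1 0]  so -2
value_3 [RRB]  L=[-2]  R=[-1 0]  so -3/2
value_4 [RRBR]  L=[-2]  R=[-3/2 -1 0]  so -7/4
value_5 [RRBRB]  L=[-2 -7/4]  R=[-3/2 -1 0]  so -13/8
value_6 [RRBRBR]  L=[-2 -7/4]  R=[-13/8 -3/2 -1 0]  so -27/16
value_7 [RRBRBRB]  L=[-2 -7/4 -27/16]  R=[-13/8 -3/2 -1 0]  so -53/32
value_8 [RRBRBRBB]  L=[-2 -7/4 -27/16 -53/32]  R=[-13/8 -3/2 -1 0]  so -105/64
value_9 [RRBRBRBBR]  L=[-2 -7/4 -27/16 -53/32]  R=[-105/64 -13/8 -3/2 -1 0]  so -211/128
value_10 [RRBRBRBBRB]  L=[-2 -7/4 -27/16 -53/32 -211/128]  R=[-105/64 -13/8 -3/2 -1 0]  so -421/256
value_11 [RRBRBRBBRBB]  L=[-2 -7/4 -27/16 -53/32 -211/128 -421/256]  R=[-105/64 -13/8 -3/2 -1 0]  so -841/512
value_12 [RRBRBRBBRBBR]  L=[-2 -7/4 -27/16 -53/32 -211/128 -421/256]  R=[-841/512 -105/64 -13/8 -3/2 -1 0]  so -1683/1024
value_13 [RRBRBRBBRBBRB]  L=[-2 -7/4 -27/16 -53/32 -211/128 -421/256 -1683/1024]  R=[-841/512 -105/64 -13/8 -3/2 -1 0]  so -3365/2048
value_14 [RRBRBRBBRBBRBR]  L=[-2 -7/4 -27/16 -53/32 -211/128 -421/256 -1683/1024]  R=[-3365/2048 -841/512 -105/64 -13/8 -3/2 -1 0]  so -6731/4096
value_15 [RRBRBRBBRBBRBRB]  L=[-2 -7/4 -27/16 -53/32 -211/128 -421/256 -1683/1024 -6731/4096]  R=[-3365/2048 -841/512 -105/64 -13/8 -3/2 -1 0]  so -13461/8192

-13461/8192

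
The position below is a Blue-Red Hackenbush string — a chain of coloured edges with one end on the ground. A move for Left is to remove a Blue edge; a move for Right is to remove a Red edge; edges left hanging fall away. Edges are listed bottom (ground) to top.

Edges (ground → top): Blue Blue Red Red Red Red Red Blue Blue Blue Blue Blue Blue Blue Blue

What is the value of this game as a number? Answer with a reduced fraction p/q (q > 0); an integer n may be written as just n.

Prefix values for Blue Blue Red Red Red Red Red Blue Blue Blue Blue Blue Blue Blue Blue via {L|R} + simplicity:
B: Left { 0 }, Right { none } → simplest 1
BB: Left { 0 1 }, Right { none } → simplest 2
BBR: Left { 0 1 }, Right { 2 } → simplest 3/2
BBRR: Left { 0 1 }, Right { 3/2 2 } → simplest 5/4
BBRRR: Left { 0 1 }, Right { 5/4 3/2 2 } → simplest 9/8
BBRRRR: Left { 0 1 }, Right { 9/8 5/4 3/2 2 } → simplest 17/16
BBRRRRR: Left { 0 1 }, Right { 17/16 9/8 5/4 3/2 2 } → simplest 33/32
BBRRRRRB: Left { 0 1 33/32 }, Right { 17/16 9/8 5/4 3/2 2 } → simplest 67/64
BBRRRRRBB: Left { 0 1 33/32 67/64 }, Right { 17/16 9/8 5/4 3/2 2 } → simplest 135/128
BBRRRRRBBB: Left { 0 1 33/32 67/64 135/128 }, Right { 17/16 9/8 5/4 3/2 2 } → simplest 271/256
BBRRRRRBBBB: Left { 0 1 33/32 67/64 135/128 271/256 }, Right { 17/16 9/8 5/4 3/2 2 } → simplest 543/512
BBRRRRRBBBBB: Left { 0 1 33/32 67/64 135/128 271/256 543/512 }, Right { 17/16 9/8 5/4 3/2 2 } → simplest 1087/1024
BBRRRRRBBBBBB: Left { 0 1 33/32 67/64 135/128 271/256 543/512 1087/1024 }, Right { 17/16 9/8 5/4 3/2 2 } → simplest 2175/2048
BBRRRRRBBBBBBB: Left { 0 1 33/32 67/64 135/128 271/256 543/512 1087/1024 2175/2048 }, Right { 17/16 9/8 5/4 3/2 2 } → simplest 4351/4096
BBRRRRRBBBBBBBB: Left { 0 1 33/32 67/64 135/128 271/256 543/512 1087/1024 2175/2048 4351/4096 }, Right { 17/16 9/8 5/4 3/2 2 } → simplest 8703/8192

8703/8192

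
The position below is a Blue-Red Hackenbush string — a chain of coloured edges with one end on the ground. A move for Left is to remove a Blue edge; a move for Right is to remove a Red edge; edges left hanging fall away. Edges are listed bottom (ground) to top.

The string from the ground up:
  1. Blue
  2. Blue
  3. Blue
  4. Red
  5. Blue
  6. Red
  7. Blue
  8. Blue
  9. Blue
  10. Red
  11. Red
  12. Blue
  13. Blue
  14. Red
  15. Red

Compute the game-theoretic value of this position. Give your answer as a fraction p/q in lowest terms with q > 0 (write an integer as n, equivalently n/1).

Prefix values for Blue Blue Blue Red Blue Red Blue Blue Blue Red Red Blue Blue Red Red via {L|R} + simplicity:
val_1 [B]  L=[0]  R=[—]  ⇒ 1
val_2 [BB]  L=[0 1]  R=[—]  ⇒ 2
val_3 [BBB]  L=[0 1 2]  R=[—]  ⇒ 3
val_4 [BBBR]  L=[0 1 2]  R=[3]  ⇒ 5/2
val_5 [BBBRB]  L=[0 1 2 5/2]  R=[3]  ⇒ 11/4
val_6 [BBBRBR]  L=[0 1 2 5/2]  R=[11/4 3]  ⇒ 21/8
val_7 [BBBRBRB]  L=[0 1 2 5/2 21/8]  R=[11/4 3]  ⇒ 43/16
val_8 [BBBRBRBB]  L=[0 1 2 5/2 21/8 43/16]  R=[11/4 3]  ⇒ 87/32
val_9 [BBBRBRBBB]  L=[0 1 2 5/2 21/8 43/16 87/32]  R=[11/4 3]  ⇒ 175/64
val_10 [BBBRBRBBBR]  L=[0 1 2 5/2 21/8 43/16 87/32]  R=[175/64 11/4 3]  ⇒ 349/128
val_11 [BBBRBRBBBRR]  L=[0 1 2 5/2 21/8 43/16 87/32]  R=[349/128 175/64 11/4 3]  ⇒ 697/256
val_12 [BBBRBRBBBRRB]  L=[0 1 2 5/2 21/8 43/16 87/32 697/256]  R=[349/128 175/64 11/4 3]  ⇒ 1395/512
val_13 [BBBRBRBBBRRBB]  L=[0 1 2 5/2 21/8 43/16 87/32 697/256 1395/512]  R=[349/128 175/64 11/4 3]  ⇒ 2791/1024
val_14 [BBBRBRBBBRRBBR]  L=[0 1 2 5/2 21/8 43/16 87/32 697/256 1395/512]  R=[2791/1024 349/128 175/64 11/4 3]  ⇒ 5581/2048
val_15 [BBBRBRBBBRRBBRR]  L=[0 1 2 5/2 21/8 43/16 87/32 697/256 1395/512]  R=[5581/2048 2791/1024 349/128 175/64 11/4 3]  ⇒ 11161/4096

11161/4096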